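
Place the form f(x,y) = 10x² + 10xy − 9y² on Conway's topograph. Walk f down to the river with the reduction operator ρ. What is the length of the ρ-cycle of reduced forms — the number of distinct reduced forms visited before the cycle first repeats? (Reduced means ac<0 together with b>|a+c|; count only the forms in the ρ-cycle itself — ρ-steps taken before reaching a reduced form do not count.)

D = 460, ⌊√D⌋ = 21
river: ρ → (-9,8,11)
river: ρ → (11,14,-6)
river: ρ → (-6,10,15)
river: ρ → (15,20,-1)
river: ρ → (-1,20,15)
river: ρ → (15,10,-6)
river: ρ → (-6,14,11)
river: ρ → (11,8,-9)
river: ρ → (-9,10,10)
river: ρ → (10,10,-9)
ρ-cycle length = 10 (tail of 0 descent steps not counted)

10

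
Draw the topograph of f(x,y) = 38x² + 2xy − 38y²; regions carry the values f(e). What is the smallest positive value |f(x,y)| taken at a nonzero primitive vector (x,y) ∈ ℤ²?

river: ρ → (-38,74,2)
river: ρ → (2,74,-38)
river: ρ → (-38,2,38)
river: ρ → (38,74,-2)
river: ρ → (-2,74,38)
river: ρ → (38,2,-38)
closes: descent 0, river 6
min |a| on river = 2

2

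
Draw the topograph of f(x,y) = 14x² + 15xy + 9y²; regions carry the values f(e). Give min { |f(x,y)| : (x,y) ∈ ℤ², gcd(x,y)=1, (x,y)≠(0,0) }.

translate: b→-13 (≡15 mod 28), so (14,15,9)→(14,-13,8)
flip: (14,-13,8)→(8,13,14)
translate: b→-3 (≡13 mod 16), so (8,13,14)→(8,-3,9)
reduced (well bottom): (8,-3,9) with a≤c, −a<b≤a
well minimum = a = 8

8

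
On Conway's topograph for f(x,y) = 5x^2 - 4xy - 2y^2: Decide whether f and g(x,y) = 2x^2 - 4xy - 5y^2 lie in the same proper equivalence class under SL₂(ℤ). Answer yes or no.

D₁ = 56, D₂ = 56
river cycle of f (length 4): (-2, 4, 5), (5, 6, -1), (-1, 6, 5), (5, 4, -2)
river cycle of g (length 4): (-5, 4, 2), (2, 4, -5), (-5, 6, 1), (1, 6, -5)
cycles differ ⇒ inequivalent

no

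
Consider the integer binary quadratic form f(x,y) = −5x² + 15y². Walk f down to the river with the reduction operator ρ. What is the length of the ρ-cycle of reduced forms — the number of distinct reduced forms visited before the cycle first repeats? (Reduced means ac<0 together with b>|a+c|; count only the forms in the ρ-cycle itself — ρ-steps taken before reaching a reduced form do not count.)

D = 300, ⌊√D⌋ = 17
descent: ρ → (15,0,-5)
descent: ρ → (-5,10,10)  [lands on river]
river: ρ → (10,10,-5)
ρ-cycle length = 2 (tail of 2 descent steps not counted)

2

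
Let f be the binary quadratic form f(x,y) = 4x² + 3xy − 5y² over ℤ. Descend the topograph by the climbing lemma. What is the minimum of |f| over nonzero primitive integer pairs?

river: ρ → (-5,7,2)
river: ρ → (2,9,-1)
river: ρ → (-1,9,2)
river: ρ → (2,7,-5)
river: ρ → (-5,3,4)
river: ρ → (4,5,-4)
river: ρ → (-4,3,5)
river: ρ → (5,7,-2)
river: ρ → (-2,9,1)
river: ρ → (1,9,-2)
river: ρ → (-2,7,5)
river: ρ → (5,3,-4)
river: ρ → (-4,5,4)
river: ρ → (4,3,-5)
closes: descent 0, river 14
min |a| on river = 1

1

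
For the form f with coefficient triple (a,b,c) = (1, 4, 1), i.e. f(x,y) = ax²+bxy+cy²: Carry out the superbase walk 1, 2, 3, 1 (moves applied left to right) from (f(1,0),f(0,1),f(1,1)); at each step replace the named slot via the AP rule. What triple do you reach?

start (1,1,6) = (f(1,0),f(0,1),f(1,1))
replace slot 1: 2·(1+6) − 1 = 13 → (13,1,6)
replace slot 2: 2·(13+6) − 1 = 37 → (13,37,6)
replace slot 3: 2·(13+37) − 6 = 94 → (13,37,94)
replace slot 1: 2·(37+94) − 13 = 249 → (249,37,94)

249,37,94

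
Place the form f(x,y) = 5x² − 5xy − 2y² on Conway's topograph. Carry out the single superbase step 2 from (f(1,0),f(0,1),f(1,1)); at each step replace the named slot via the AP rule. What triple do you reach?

start (5,-2,-2) = (f(1,0),f(0,1),f(1,1))
replace slot 2: 2·(5+(-2)) − (-2) = 8 → (5,8,-2)

5,8,-2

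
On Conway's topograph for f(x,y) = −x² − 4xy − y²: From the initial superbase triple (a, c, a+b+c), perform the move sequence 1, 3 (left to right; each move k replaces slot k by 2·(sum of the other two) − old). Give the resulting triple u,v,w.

start (-1,-1,-6) = (f(1,0),f(0,1),f(1,1))
replace slot 1: 2·((-1)+(-6)) − (-1) = -13 → (-13,-1,-6)
replace slot 3: 2·((-13)+(-1)) − (-6) = -22 → (-13,-1,-22)

-13,-1,-22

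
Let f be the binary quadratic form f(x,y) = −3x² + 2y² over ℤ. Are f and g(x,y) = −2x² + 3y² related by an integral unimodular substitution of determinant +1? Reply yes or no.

D₁ = 24, D₂ = 24
river cycle of f (length 2): (2, 4, -1), (-1, 4, 2)
river cycle of g (length 2): (-2, 4, 1), (1, 4, -2)
cycles differ ⇒ inequivalent

no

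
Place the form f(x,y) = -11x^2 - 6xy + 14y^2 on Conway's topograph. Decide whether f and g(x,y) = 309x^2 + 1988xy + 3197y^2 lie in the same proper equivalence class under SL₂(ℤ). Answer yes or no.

D₁ = 652, D₂ = 652
river cycle of f (length 18): (14, 6, -11), (-11, 16, 9), (9, 20, -7), (-7, 22, 6), (6, 14, -19), (-19, 24, 1), (1, 24, -19), (-19, 14, 6), (6, 22, -7), (-7, 20, 9), … (8 more)
river cycle of g (length 18): (14, 6, -11), (-11, 16, 9), (9, 20, -7), (-7, 22, 6), (6, 14, -19), (-19, 24, 1), (1, 24, -19), (-19, 14, 6), (6, 22, -7), (-7, 20, 9), … (8 more)
cycles coincide ⇒ equivalent

yes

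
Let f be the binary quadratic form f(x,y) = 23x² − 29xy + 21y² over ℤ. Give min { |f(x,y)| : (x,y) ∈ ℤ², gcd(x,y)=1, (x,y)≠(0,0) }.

translate: b→17 (≡-29 mod 46), so (23,-29,21)→(23,17,15)
flip: (23,17,15)→(15,-17,23)
translate: b→13 (≡-17 mod 30), so (15,-17,23)→(15,13,21)
reduced (well bottom): (15,13,21) with a≤c, −a<b≤a
well minimum = a = 15

15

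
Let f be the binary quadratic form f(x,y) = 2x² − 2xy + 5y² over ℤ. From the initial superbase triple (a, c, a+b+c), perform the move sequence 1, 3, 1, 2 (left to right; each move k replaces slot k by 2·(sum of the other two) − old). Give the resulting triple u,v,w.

start (2,5,5) = (f(1,0),f(0,1),f(1,1))
replace slot 1: 2·(5+5) − 2 = 18 → (18,5,5)
replace slot 3: 2·(18+5) − 5 = 41 → (18,5,41)
replace slot 1: 2·(5+41) − 18 = 74 → (74,5,41)
replace slot 2: 2·(74+41) − 5 = 225 → (74,225,41)

74,225,41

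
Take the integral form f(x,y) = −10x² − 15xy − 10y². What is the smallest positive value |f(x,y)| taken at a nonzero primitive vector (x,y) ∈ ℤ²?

translate: b→-5 (≡15 mod 20), so (10,15,10)→(10,-5,5)
flip: (10,-5,5)→(5,5,10)
reduced (well bottom): (5,5,10) with a≤c, −a<b≤a
well minimum |f| = |-5| = 5 (negative-definite)

5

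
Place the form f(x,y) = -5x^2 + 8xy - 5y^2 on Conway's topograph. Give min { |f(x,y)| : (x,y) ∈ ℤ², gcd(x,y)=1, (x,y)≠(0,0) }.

translate: b→2 (≡-8 mod 10), so (5,-8,5)→(5,2,2)
flip: (5,2,2)→(2,-2,5)
translate: b→2 (≡-2 mod 4), so (2,-2,5)→(2,2,5)
reduced (well bottom): (2,2,5) with a≤c, −a<b≤a
well minimum |f| = |-2| = 2 (negative-definite)

2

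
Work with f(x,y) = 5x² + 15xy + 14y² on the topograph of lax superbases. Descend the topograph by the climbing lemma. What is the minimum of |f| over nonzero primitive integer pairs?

translate: b→5 (≡15 mod 10), so (5,15,14)→(5,5,4)
flip: (5,5,4)→(4,-5,5)
translate: b→3 (≡-5 mod 8), so (4,-5,5)→(4,3,4)
reduced (well bottom): (4,3,4) with a≤c, −a<b≤a
well minimum = a = 4

4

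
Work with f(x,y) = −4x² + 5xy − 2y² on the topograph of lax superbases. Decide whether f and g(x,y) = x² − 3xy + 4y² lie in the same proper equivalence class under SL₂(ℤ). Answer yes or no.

D₁ = -7, D₂ = -7
f is negative-definite; reduce −f:
−f: translate: b→3 (≡-5 mod 8), so (4,-5,2)→(4,3,1)
−f: flip: (4,3,1)→(1,-3,4)
−f: translate: b→1 (≡-3 mod 2), so (1,-3,4)→(1,1,2)
−f: reduced (well bottom): (1,1,2) with a≤c, −a<b≤a
flip sign back: reduced form of f is (-1,-1,-2)
g: translate: b→1 (≡-3 mod 2), so (1,-3,4)→(1,1,2)
g: reduced (well bottom): (1,1,2) with a≤c, −a<b≤a
reduced forms (-1, -1, -2) vs (1, 1, 2) ⇒ inequivalent

no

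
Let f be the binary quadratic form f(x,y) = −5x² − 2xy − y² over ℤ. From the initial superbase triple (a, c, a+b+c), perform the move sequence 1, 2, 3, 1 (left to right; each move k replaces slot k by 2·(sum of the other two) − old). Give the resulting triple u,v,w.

start (-5,-1,-8) = (f(1,0),f(0,1),f(1,1))
replace slot 1: 2·((-1)+(-8)) − (-5) = -13 → (-13,-1,-8)
replace slot 2: 2·((-13)+(-8)) − (-1) = -41 → (-13,-41,-8)
replace slot 3: 2·((-13)+(-41)) − (-8) = -100 → (-13,-41,-100)
replace slot 1: 2·((-41)+(-100)) − (-13) = -269 → (-269,-41,-100)

-269,-41,-100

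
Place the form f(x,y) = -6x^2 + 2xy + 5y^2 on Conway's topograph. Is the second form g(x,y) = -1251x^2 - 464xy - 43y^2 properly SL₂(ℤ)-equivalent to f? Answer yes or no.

D₁ = 124, D₂ = 124
river cycle of f (length 8): (5, 8, -3), (-3, 10, 2), (2, 10, -3), (-3, 8, 5), (5, 2, -6), (-6, 10, 1), (1, 10, -6), (-6, 2, 5)
river cycle of g (length 8): (-6, 2, 5), (5, 8, -3), (-3, 10, 2), (2, 10, -3), (-3, 8, 5), (5, 2, -6), (-6, 10, 1), (1, 10, -6)
cycles coincide ⇒ equivalent

yes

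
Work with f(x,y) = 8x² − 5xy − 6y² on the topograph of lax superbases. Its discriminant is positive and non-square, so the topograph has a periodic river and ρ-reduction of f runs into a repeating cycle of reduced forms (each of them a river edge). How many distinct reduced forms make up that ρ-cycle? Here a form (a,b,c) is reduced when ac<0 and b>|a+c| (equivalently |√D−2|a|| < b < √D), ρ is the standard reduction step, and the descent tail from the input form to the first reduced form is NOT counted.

D = 217, ⌊√D⌋ = 14
descent: ρ → (-6,5,8)  [lands on river]
river: ρ → (8,11,-3)
river: ρ → (-3,13,4)
river: ρ → (4,11,-6)
river: ρ → (-6,13,2)
river: ρ → (2,11,-12)
river: ρ → (-12,13,1)
river: ρ → (1,13,-12)
river: ρ → (-12,11,2)
river: ρ → (2,13,-6)
river: ρ → (-6,11,4)
river: ρ → (4,13,-3)
river: ρ → (-3,11,8)
river: ρ → (8,5,-6)
river: ρ → (-6,7,7)
river: ρ → (7,7,-6)
ρ-cycle length = 16 (tail of 1 descent step not counted)

16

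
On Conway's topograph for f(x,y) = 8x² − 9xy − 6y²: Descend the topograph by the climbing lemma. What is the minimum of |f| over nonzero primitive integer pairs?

descent: ρ → (-6,9,8)  [lands on river]
river: ρ → (8,7,-7)
river: ρ → (-7,7,8)
river: ρ → (8,9,-6)
river: ρ → (-6,15,2)
river: ρ → (2,13,-13)
river: ρ → (-13,13,2)
river: ρ → (2,15,-6)
closes: descent 1, river 8
min |a| on river = 2

2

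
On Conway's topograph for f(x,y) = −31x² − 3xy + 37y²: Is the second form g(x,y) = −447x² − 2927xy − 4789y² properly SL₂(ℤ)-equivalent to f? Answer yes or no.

D₁ = 4597, D₂ = 4597
river cycle of f (length 6): (-31, 59, 9), (9, 67, -3), (-3, 65, 31), (31, 59, -9), (-9, 67, 3), (3, 65, -31)
river cycle of g (length 6): (-31, 59, 9), (9, 67, -3), (-3, 65, 31), (31, 59, -9), (-9, 67, 3), (3, 65, -31)
cycles coincide ⇒ equivalent

yes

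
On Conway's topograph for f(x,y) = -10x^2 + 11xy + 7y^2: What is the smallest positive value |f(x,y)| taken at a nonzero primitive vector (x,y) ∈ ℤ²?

river: ρ → (7,17,-4)
river: ρ → (-4,15,11)
river: ρ → (11,7,-8)
river: ρ → (-8,9,10)
river: ρ → (10,11,-7)
river: ρ → (-7,17,4)
river: ρ → (4,15,-11)
river: ρ → (-11,7,8)
river: ρ → (8,9,-10)
river: ρ → (-10,11,7)
closes: descent 0, river 10
min |a| on river = 4

4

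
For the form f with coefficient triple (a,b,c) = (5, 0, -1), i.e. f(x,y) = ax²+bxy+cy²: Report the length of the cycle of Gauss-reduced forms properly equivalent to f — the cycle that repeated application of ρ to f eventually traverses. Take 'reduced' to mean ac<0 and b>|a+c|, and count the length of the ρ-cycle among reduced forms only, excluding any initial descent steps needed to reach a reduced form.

D = 20, ⌊√D⌋ = 4
descent: ρ → (-1,4,1)  [lands on river]
river: ρ → (1,4,-1)
ρ-cycle length = 2 (tail of 1 descent step not counted)

2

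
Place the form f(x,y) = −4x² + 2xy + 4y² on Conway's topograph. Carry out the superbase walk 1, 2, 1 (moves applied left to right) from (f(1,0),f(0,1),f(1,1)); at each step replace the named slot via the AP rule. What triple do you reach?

start (-4,4,2) = (f(1,0),f(0,1),f(1,1))
replace slot 1: 2·(4+2) − (-4) = 16 → (16,4,2)
replace slot 2: 2·(16+2) − 4 = 32 → (16,32,2)
replace slot 1: 2·(32+2) − 16 = 52 → (52,32,2)

52,32,2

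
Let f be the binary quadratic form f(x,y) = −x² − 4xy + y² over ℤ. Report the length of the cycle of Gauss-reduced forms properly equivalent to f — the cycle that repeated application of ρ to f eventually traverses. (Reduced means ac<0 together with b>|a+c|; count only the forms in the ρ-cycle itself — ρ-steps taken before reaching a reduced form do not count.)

D = 20, ⌊√D⌋ = 4
descent: ρ → (1,4,-1)  [lands on river]
river: ρ → (-1,4,1)
ρ-cycle length = 2 (tail of 1 descent step not counted)

2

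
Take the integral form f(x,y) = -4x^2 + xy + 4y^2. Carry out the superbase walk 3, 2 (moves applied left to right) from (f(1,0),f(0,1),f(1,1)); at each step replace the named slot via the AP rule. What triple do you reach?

start (-4,4,1) = (f(1,0),f(0,1),f(1,1))
replace slot 3: 2·((-4)+4) − 1 = -1 → (-4,4,-1)
replace slot 2: 2·((-4)+(-1)) − 4 = -14 → (-4,-14,-1)

-4,-14,-1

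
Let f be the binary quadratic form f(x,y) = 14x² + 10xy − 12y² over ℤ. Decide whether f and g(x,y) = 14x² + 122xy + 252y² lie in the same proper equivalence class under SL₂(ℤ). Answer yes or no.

D₁ = 772, D₂ = 772
river cycle of f (length 30): (-12, 14, 12), (12, 10, -14), (-14, 18, 8), (8, 14, -18), (-18, 22, 4), (4, 26, -6), (-6, 22, 12), (12, 26, -2), (-2, 26, 12), (12, 22, -6), … (20 more)
river cycle of g (length 30): (14, 10, -12), (-12, 14, 12), (12, 10, -14), (-14, 18, 8), (8, 14, -18), (-18, 22, 4), (4, 26, -6), (-6, 22, 12), (12, 26, -2), (-2, 26, 12), … (20 more)
cycles coincide ⇒ equivalent

yes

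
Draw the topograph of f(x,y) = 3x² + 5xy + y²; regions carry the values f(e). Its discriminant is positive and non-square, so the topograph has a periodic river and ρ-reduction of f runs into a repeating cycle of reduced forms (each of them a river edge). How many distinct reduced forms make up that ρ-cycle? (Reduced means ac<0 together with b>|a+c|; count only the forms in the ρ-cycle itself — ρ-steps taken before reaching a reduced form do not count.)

D = 13, ⌊√D⌋ = 3
descent: ρ → (1,3,-1)  [lands on river]
river: ρ → (-1,3,1)
ρ-cycle length = 2 (tail of 1 descent step not counted)

2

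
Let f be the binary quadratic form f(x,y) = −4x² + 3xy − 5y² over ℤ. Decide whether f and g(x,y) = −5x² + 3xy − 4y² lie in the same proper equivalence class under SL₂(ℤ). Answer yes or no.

D₁ = -71, D₂ = -71
f is negative-definite; reduce −f:
−f: reduced (well bottom): (4,-3,5) with a≤c, −a<b≤a
flip sign back: reduced form of f is (-4,3,-5)
g is negative-definite; reduce −g:
−g: flip: (5,-3,4)→(4,3,5)
−g: reduced (well bottom): (4,3,5) with a≤c, −a<b≤a
flip sign back: reduced form of g is (-4,-3,-5)
reduced forms (-4, 3, -5) vs (-4, -3, -5) ⇒ inequivalent

no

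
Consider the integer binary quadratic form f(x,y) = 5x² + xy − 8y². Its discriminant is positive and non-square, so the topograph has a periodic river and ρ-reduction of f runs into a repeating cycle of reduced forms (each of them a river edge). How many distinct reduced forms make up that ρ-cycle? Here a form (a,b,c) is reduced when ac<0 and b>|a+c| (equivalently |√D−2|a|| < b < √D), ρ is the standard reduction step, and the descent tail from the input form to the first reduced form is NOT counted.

D = 161, ⌊√D⌋ = 12
descent: ρ → (-8,-1,5)
descent: ρ → (5,11,-2)  [lands on river]
river: ρ → (-2,9,10)
river: ρ → (10,11,-1)
river: ρ → (-1,11,10)
river: ρ → (10,9,-2)
river: ρ → (-2,11,5)
river: ρ → (5,9,-4)
river: ρ → (-4,7,7)
river: ρ → (7,7,-4)
river: ρ → (-4,9,5)
ρ-cycle length = 10 (tail of 2 descent steps not counted)

10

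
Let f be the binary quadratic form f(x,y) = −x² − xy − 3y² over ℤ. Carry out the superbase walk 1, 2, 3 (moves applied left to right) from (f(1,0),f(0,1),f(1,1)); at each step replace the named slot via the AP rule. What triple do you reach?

start (-1,-3,-5) = (f(1,0),f(0,1),f(1,1))
replace slot 1: 2·((-3)+(-5)) − (-1) = -15 → (-15,-3,-5)
replace slot 2: 2·((-15)+(-5)) − (-3) = -37 → (-15,-37,-5)
replace slot 3: 2·((-15)+(-37)) − (-5) = -99 → (-15,-37,-99)

-15,-37,-99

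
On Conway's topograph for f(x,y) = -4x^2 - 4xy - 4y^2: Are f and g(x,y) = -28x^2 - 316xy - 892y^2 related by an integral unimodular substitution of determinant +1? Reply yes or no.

D₁ = -48, D₂ = -48
f is negative-definite; reduce −f:
−f: reduced (well bottom): (4,4,4) with a≤c, −a<b≤a
flip sign back: reduced form of f is (-4,-4,-4)
g is negative-definite; reduce −g:
−g: translate: b→-20 (≡316 mod 56), so (28,316,892)→(28,-20,4)
−g: flip: (28,-20,4)→(4,20,28)
−g: translate: b→4 (≡20 mod 8), so (4,20,28)→(4,4,4)
−g: reduced (well bottom): (4,4,4) with a≤c, −a<b≤a
flip sign back: reduced form of g is (-4,-4,-4)
reduced forms (-4, -4, -4) vs (-4, -4, -4) ⇒ equivalent

yes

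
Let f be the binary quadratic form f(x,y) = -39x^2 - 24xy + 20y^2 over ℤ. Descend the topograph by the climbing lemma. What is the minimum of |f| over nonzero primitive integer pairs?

descent: ρ → (20,24,-39)  [lands on river]
river: ρ → (-39,54,5)
river: ρ → (5,56,-28)
river: ρ → (-28,56,5)
river: ρ → (5,54,-39)
river: ρ → (-39,24,20)
river: ρ → (20,56,-7)
river: ρ → (-7,56,20)
closes: descent 1, river 8
min |a| on river = 5

5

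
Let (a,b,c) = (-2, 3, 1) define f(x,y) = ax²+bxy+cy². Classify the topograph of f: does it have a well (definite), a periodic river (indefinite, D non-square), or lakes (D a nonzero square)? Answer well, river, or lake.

D = b²−4ac = 3² − 4·(-2)·1 = 17
D > 0 non-square ⇒ indefinite ⇒ periodic river

river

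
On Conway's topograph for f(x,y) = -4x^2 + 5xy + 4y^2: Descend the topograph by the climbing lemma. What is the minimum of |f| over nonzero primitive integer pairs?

river: ρ → (4,3,-5)
river: ρ → (-5,7,2)
river: ρ → (2,9,-1)
river: ρ → (-1,9,2)
river: ρ → (2,7,-5)
river: ρ → (-5,3,4)
river: ρ → (4,5,-4)
river: ρ → (-4,3,5)
river: ρ → (5,7,-2)
river: ρ → (-2,9,1)
river: ρ → (1,9,-2)
river: ρ → (-2,7,5)
river: ρ → (5,3,-4)
river: ρ → (-4,5,4)
closes: descent 0, river 14
min |a| on river = 1

1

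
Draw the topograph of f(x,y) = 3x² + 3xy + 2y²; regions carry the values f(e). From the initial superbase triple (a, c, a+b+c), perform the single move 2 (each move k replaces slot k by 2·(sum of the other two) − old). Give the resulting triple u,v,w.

start (3,2,8) = (f(1,0),f(0,1),f(1,1))
replace slot 2: 2·(3+8) − 2 = 20 → (3,20,8)

3,20,8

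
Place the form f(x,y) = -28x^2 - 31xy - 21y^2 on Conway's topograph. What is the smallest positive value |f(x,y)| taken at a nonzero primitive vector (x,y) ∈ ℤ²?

translate: b→-25 (≡31 mod 56), so (28,31,21)→(28,-25,18)
flip: (28,-25,18)→(18,25,28)
translate: b→-11 (≡25 mod 36), so (18,25,28)→(18,-11,21)
reduced (well bottom): (18,-11,21) with a≤c, −a<b≤a
well minimum |f| = |-18| = 18 (negative-definite)

18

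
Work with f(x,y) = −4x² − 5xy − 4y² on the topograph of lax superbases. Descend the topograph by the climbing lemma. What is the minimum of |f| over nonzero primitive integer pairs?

translate: b→-3 (≡5 mod 8), so (4,5,4)→(4,-3,3)
flip: (4,-3,3)→(3,3,4)
reduced (well bottom): (3,3,4) with a≤c, −a<b≤a
well minimum |f| = |-3| = 3 (negative-definite)

3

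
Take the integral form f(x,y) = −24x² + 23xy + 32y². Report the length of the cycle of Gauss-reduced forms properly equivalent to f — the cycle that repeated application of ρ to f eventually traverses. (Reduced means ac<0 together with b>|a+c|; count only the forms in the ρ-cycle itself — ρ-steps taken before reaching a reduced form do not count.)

D = 3601, ⌊√D⌋ = 60
river: ρ → (32,41,-15)
river: ρ → (-15,49,20)
river: ρ → (20,31,-33)
river: ρ → (-33,35,18)
river: ρ → (18,37,-31)
river: ρ → (-31,25,24)
river: ρ → (24,23,-32)
river: ρ → (-32,41,15)
river: ρ → (15,49,-20)
river: ρ → (-20,31,33)
river: ρ → (33,35,-18)
river: ρ → (-18,37,31)
river: ρ → (31,25,-24)
river: ρ → (-24,23,32)
ρ-cycle length = 14 (tail of 0 descent steps not counted)

14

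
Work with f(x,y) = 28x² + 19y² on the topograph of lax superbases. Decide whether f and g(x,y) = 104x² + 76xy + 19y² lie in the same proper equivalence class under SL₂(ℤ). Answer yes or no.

D₁ = -2128, D₂ = -2128
f: flip: (28,0,19)→(19,0,28)
f: reduced (well bottom): (19,0,28) with a≤c, −a<b≤a
g: flip: (104,76,19)→(19,-76,104)
g: translate: b→0 (≡-76 mod 38), so (19,-76,104)→(19,0,28)
g: reduced (well bottom): (19,0,28) with a≤c, −a<b≤a
reduced forms (19, 0, 28) vs (19, 0, 28) ⇒ equivalent

yes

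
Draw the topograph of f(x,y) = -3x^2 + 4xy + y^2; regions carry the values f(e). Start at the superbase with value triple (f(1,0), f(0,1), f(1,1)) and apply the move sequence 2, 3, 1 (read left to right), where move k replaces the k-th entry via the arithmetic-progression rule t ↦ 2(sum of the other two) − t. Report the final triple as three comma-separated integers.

start (-3,1,2) = (f(1,0),f(0,1),f(1,1))
replace slot 2: 2·((-3)+2) − 1 = -3 → (-3,-3,2)
replace slot 3: 2·((-3)+(-3)) − 2 = -14 → (-3,-3,-14)
replace slot 1: 2·((-3)+(-14)) − (-3) = -31 → (-31,-3,-14)

-31,-3,-14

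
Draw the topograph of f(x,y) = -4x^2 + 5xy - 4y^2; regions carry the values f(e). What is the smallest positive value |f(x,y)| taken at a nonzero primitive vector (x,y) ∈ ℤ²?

translate: b→3 (≡-5 mod 8), so (4,-5,4)→(4,3,3)
flip: (4,3,3)→(3,-3,4)
translate: b→3 (≡-3 mod 6), so (3,-3,4)→(3,3,4)
reduced (well bottom): (3,3,4) with a≤c, −a<b≤a
well minimum |f| = |-3| = 3 (negative-definite)

3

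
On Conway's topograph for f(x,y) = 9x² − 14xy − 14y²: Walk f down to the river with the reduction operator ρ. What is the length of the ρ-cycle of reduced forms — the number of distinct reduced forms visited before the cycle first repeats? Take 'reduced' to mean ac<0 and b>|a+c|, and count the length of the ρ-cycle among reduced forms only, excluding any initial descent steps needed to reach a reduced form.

D = 700, ⌊√D⌋ = 26
descent: ρ → (-14,14,9)  [lands on river]
river: ρ → (9,22,-6)
river: ρ → (-6,26,1)
river: ρ → (1,26,-6)
river: ρ → (-6,22,9)
river: ρ → (9,14,-14)
ρ-cycle length = 6 (tail of 1 descent step not counted)

6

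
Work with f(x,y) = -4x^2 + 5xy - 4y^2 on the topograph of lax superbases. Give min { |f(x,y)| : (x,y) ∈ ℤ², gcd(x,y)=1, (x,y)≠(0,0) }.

translate: b→3 (≡-5 mod 8), so (4,-5,4)→(4,3,3)
flip: (4,3,3)→(3,-3,4)
translate: b→3 (≡-3 mod 6), so (3,-3,4)→(3,3,4)
reduced (well bottom): (3,3,4) with a≤c, −a<b≤a
well minimum |f| = |-3| = 3 (negative-definite)

3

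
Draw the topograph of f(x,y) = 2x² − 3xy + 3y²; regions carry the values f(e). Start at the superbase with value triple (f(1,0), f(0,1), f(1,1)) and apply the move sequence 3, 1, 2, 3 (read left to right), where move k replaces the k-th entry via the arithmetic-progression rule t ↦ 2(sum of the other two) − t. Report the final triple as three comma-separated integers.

start (2,3,2) = (f(1,0),f(0,1),f(1,1))
replace slot 3: 2·(2+3) − 2 = 8 → (2,3,8)
replace slot 1: 2·(3+8) − 2 = 20 → (20,3,8)
replace slot 2: 2·(20+8) − 3 = 53 → (20,53,8)
replace slot 3: 2·(20+53) − 8 = 138 → (20,53,138)

20,53,138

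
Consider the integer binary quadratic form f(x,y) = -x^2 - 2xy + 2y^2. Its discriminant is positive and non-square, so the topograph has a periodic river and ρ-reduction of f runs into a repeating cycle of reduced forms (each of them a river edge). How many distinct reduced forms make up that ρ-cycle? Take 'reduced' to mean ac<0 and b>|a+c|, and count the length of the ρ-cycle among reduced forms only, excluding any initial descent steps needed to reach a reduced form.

D = 12, ⌊√D⌋ = 3
descent: ρ → (2,2,-1)  [lands on river]
river: ρ → (-1,2,2)
ρ-cycle length = 2 (tail of 1 descent step not counted)

2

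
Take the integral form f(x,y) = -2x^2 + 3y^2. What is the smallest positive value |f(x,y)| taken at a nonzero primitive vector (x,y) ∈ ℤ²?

descent: ρ → (3,0,-2)
descent: ρ → (-2,4,1)  [lands on river]
river: ρ → (1,4,-2)
closes: descent 2, river 2
min |a| on river = 1

1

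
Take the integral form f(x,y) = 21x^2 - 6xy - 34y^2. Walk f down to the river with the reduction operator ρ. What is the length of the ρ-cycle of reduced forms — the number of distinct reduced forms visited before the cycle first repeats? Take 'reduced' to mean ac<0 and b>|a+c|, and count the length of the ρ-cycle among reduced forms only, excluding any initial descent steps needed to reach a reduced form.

D = 2892, ⌊√D⌋ = 53
descent: ρ → (-34,6,21)
descent: ρ → (21,36,-19)  [lands on river]
river: ρ → (-19,40,17)
river: ρ → (17,28,-31)
river: ρ → (-31,34,14)
river: ρ → (14,50,-7)
river: ρ → (-7,48,21)
ρ-cycle length = 6 (tail of 2 descent steps not counted)

6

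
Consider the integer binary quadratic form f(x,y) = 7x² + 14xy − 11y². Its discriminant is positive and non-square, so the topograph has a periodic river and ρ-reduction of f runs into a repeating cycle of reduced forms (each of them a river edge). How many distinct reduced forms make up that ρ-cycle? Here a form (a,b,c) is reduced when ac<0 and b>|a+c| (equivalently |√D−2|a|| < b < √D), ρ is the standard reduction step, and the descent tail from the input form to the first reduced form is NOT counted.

D = 504, ⌊√D⌋ = 22
river: ρ → (-11,8,10)
river: ρ → (10,12,-9)
river: ρ → (-9,6,13)
river: ρ → (13,20,-2)
river: ρ → (-2,20,13)
river: ρ → (13,6,-9)
river: ρ → (-9,12,10)
river: ρ → (10,8,-11)
river: ρ → (-11,14,7)
river: ρ → (7,14,-11)
ρ-cycle length = 10 (tail of 0 descent steps not counted)

10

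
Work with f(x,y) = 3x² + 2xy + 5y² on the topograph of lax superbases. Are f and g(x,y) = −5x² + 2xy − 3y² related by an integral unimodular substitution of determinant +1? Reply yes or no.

D₁ = -56, D₂ = -56
f: reduced (well bottom): (3,2,5) with a≤c, −a<b≤a
g is negative-definite; reduce −g:
−g: flip: (5,-2,3)→(3,2,5)
−g: reduced (well bottom): (3,2,5) with a≤c, −a<b≤a
flip sign back: reduced form of g is (-3,-2,-5)
reduced forms (3, 2, 5) vs (-3, -2, -5) ⇒ inequivalent

no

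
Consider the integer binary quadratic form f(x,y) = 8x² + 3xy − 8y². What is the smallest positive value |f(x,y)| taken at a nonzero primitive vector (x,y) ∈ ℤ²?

river: ρ → (-8,13,3)
river: ρ → (3,11,-12)
river: ρ → (-12,13,2)
river: ρ → (2,15,-5)
river: ρ → (-5,15,2)
river: ρ → (2,13,-12)
river: ρ → (-12,11,3)
river: ρ → (3,13,-8)
river: ρ → (-8,3,8)
river: ρ → (8,13,-3)
river: ρ → (-3,11,12)
river: ρ → (12,13,-2)
river: ρ → (-2,15,5)
river: ρ → (5,15,-2)
river: ρ → (-2,13,12)
river: ρ → (12,11,-3)
river: ρ → (-3,13,8)
river: ρ → (8,3,-8)
closes: descent 0, river 18
min |a| on river = 2

2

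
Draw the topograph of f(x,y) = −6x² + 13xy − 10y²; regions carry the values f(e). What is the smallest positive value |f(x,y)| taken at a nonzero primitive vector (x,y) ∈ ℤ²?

translate: b→-1 (≡-13 mod 12), so (6,-13,10)→(6,-1,3)
flip: (6,-1,3)→(3,1,6)
reduced (well bottom): (3,1,6) with a≤c, −a<b≤a
well minimum |f| = |-3| = 3 (negative-definite)

3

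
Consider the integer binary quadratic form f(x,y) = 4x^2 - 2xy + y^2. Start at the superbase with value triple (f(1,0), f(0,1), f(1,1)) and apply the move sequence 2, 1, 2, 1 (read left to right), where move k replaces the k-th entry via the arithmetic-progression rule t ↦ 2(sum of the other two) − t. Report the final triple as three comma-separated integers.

start (4,1,3) = (f(1,0),f(0,1),f(1,1))
replace slot 2: 2·(4+3) − 1 = 13 → (4,13,3)
replace slot 1: 2·(13+3) − 4 = 28 → (28,13,3)
replace slot 2: 2·(28+3) − 13 = 49 → (28,49,3)
replace slot 1: 2·(49+3) − 28 = 76 → (76,49,3)

76,49,3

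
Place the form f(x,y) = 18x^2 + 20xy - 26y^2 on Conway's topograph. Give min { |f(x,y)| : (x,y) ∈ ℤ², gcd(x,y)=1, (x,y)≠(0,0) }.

river: ρ → (-26,32,12)
river: ρ → (12,40,-14)
river: ρ → (-14,44,6)
river: ρ → (6,40,-28)
river: ρ → (-28,16,18)
river: ρ → (18,20,-26)
closes: descent 0, river 6
min |a| on river = 6

6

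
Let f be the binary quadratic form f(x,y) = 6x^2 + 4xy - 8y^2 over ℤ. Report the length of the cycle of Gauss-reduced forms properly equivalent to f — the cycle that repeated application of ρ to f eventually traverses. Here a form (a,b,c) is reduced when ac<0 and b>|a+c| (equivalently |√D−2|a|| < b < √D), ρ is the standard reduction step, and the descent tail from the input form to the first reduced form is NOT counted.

D = 208, ⌊√D⌋ = 14
river: ρ → (-8,12,2)
river: ρ → (2,12,-8)
river: ρ → (-8,4,6)
river: ρ → (6,8,-6)
river: ρ → (-6,4,8)
river: ρ → (8,12,-2)
river: ρ → (-2,12,8)
river: ρ → (8,4,-6)
river: ρ → (-6,8,6)
river: ρ → (6,4,-8)
ρ-cycle length = 10 (tail of 0 descent steps not counted)

10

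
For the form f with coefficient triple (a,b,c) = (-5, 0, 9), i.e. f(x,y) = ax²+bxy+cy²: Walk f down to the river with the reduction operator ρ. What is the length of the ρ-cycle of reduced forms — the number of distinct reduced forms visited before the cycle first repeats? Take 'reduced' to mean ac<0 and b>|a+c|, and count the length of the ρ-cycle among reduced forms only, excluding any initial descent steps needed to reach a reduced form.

D = 180, ⌊√D⌋ = 13
descent: ρ → (9,0,-5)
descent: ρ → (-5,10,4)  [lands on river]
river: ρ → (4,6,-9)
river: ρ → (-9,12,1)
river: ρ → (1,12,-9)
river: ρ → (-9,6,4)
river: ρ → (4,10,-5)
ρ-cycle length = 6 (tail of 2 descent steps not counted)

6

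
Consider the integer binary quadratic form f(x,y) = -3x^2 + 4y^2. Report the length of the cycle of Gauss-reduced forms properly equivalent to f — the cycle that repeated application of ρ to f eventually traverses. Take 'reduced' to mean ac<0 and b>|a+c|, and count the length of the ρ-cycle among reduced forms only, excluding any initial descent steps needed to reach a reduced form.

D = 48, ⌊√D⌋ = 6
descent: ρ → (4,0,-3)
descent: ρ → (-3,6,1)  [lands on river]
river: ρ → (1,6,-3)
ρ-cycle length = 2 (tail of 2 descent steps not counted)

2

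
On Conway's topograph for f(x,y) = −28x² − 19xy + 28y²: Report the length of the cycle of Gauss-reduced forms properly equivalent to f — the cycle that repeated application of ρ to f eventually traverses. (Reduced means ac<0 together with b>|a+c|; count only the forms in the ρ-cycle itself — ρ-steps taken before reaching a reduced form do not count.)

D = 3497, ⌊√D⌋ = 59
descent: ρ → (28,19,-28)  [lands on river]
river: ρ → (-28,37,19)
river: ρ → (19,39,-26)
river: ρ → (-26,13,32)
river: ρ → (32,51,-7)
river: ρ → (-7,47,46)
river: ρ → (46,45,-8)
river: ρ → (-8,51,28)
river: ρ → (28,5,-31)
river: ρ → (-31,57,2)
river: ρ → (2,59,-2)
river: ρ → (-2,57,31)
river: ρ → (31,5,-28)
river: ρ → (-28,51,8)
river: ρ → (8,45,-46)
river: ρ → (-46,47,7)
river: ρ → (7,51,-32)
river: ρ → (-32,13,26)
river: ρ → (26,39,-19)
river: ρ → (-19,37,28)
ρ-cycle length = 20 (tail of 1 descent step not counted)

20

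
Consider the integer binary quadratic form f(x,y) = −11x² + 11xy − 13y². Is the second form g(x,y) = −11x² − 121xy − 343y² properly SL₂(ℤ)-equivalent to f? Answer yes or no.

D₁ = -451, D₂ = -451
f is negative-definite; reduce −f:
−f: translate: b→11 (≡-11 mod 22), so (11,-11,13)→(11,11,13)
−f: reduced (well bottom): (11,11,13) with a≤c, −a<b≤a
flip sign back: reduced form of f is (-11,-11,-13)
g is negative-definite; reduce −g:
−g: translate: b→11 (≡121 mod 22), so (11,121,343)→(11,11,13)
−g: reduced (well bottom): (11,11,13) with a≤c, −a<b≤a
flip sign back: reduced form of g is (-11,-11,-13)
reduced forms (-11, -11, -13) vs (-11, -11, -13) ⇒ equivalent

yes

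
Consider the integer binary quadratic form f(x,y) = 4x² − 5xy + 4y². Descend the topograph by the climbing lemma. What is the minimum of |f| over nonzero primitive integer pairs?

translate: b→3 (≡-5 mod 8), so (4,-5,4)→(4,3,3)
flip: (4,3,3)→(3,-3,4)
translate: b→3 (≡-3 mod 6), so (3,-3,4)→(3,3,4)
reduced (well bottom): (3,3,4) with a≤c, −a<b≤a
well minimum = a = 3

3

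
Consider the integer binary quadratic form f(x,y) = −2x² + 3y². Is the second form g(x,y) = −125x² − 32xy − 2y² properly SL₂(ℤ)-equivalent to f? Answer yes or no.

D₁ = 24, D₂ = 24
river cycle of f (length 2): (-2, 4, 1), (1, 4, -2)
river cycle of g (length 2): (-2, 4, 1), (1, 4, -2)
cycles coincide ⇒ equivalent

yes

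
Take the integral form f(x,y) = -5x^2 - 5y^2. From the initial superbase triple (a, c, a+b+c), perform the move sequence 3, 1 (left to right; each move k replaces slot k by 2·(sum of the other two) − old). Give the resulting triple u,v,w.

start (-5,-5,-10) = (f(1,0),f(0,1),f(1,1))
replace slot 3: 2·((-5)+(-5)) − (-10) = -10 → (-5,-5,-10)
replace slot 1: 2·((-5)+(-10)) − (-5) = -25 → (-25,-5,-10)

-25,-5,-10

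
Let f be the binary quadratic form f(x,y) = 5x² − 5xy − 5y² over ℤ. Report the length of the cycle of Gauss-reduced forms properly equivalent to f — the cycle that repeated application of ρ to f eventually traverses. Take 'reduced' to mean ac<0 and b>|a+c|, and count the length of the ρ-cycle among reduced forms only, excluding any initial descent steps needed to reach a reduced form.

D = 125, ⌊√D⌋ = 11
descent: ρ → (-5,5,5)  [lands on river]
river: ρ → (5,5,-5)
ρ-cycle length = 2 (tail of 1 descent step not counted)

2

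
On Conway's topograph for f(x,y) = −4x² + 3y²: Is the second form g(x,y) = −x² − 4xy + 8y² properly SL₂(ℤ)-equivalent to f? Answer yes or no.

D₁ = 48, D₂ = 48
river cycle of f (length 2): (3, 6, -1), (-1, 6, 3)
river cycle of g (length 2): (-1, 6, 3), (3, 6, -1)
cycles coincide ⇒ equivalent

yes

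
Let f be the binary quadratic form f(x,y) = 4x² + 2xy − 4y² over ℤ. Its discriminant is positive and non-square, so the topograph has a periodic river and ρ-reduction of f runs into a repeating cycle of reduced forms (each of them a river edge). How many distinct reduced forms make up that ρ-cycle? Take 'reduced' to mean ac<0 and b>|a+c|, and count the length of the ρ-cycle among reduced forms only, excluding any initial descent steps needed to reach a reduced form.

D = 68, ⌊√D⌋ = 8
river: ρ → (-4,6,2)
river: ρ → (2,6,-4)
river: ρ → (-4,2,4)
river: ρ → (4,6,-2)
river: ρ → (-2,6,4)
river: ρ → (4,2,-4)
ρ-cycle length = 6 (tail of 0 descent steps not counted)

6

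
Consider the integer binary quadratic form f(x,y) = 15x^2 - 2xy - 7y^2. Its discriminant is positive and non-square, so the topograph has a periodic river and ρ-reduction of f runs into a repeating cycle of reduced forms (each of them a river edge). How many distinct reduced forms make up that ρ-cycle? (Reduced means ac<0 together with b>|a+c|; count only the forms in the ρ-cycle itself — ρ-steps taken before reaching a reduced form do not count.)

D = 424, ⌊√D⌋ = 20
descent: ρ → (-7,16,6)  [lands on river]
river: ρ → (6,20,-1)
river: ρ → (-1,20,6)
river: ρ → (6,16,-7)
river: ρ → (-7,12,10)
river: ρ → (10,8,-9)
river: ρ → (-9,10,9)
river: ρ → (9,8,-10)
river: ρ → (-10,12,7)
river: ρ → (7,16,-6)
river: ρ → (-6,20,1)
river: ρ → (1,20,-6)
river: ρ → (-6,16,7)
river: ρ → (7,12,-10)
river: ρ → (-10,8,9)
river: ρ → (9,10,-9)
river: ρ → (-9,8,10)
river: ρ → (10,12,-7)
ρ-cycle length = 18 (tail of 1 descent step not counted)

18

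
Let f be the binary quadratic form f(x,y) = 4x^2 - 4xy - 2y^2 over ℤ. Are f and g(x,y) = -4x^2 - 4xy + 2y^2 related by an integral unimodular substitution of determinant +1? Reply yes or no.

D₁ = 48, D₂ = 48
river cycle of f (length 2): (-2, 4, 4), (4, 4, -2)
river cycle of g (length 2): (2, 4, -4), (-4, 4, 2)
cycles differ ⇒ inequivalent

no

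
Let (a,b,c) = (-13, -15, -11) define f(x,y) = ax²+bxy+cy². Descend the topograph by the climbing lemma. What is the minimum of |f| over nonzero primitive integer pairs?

translate: b→-11 (≡15 mod 26), so (13,15,11)→(13,-11,9)
flip: (13,-11,9)→(9,11,13)
translate: b→-7 (≡11 mod 18), so (9,11,13)→(9,-7,11)
reduced (well bottom): (9,-7,11) with a≤c, −a<b≤a
well minimum |f| = |-9| = 9 (negative-definite)

9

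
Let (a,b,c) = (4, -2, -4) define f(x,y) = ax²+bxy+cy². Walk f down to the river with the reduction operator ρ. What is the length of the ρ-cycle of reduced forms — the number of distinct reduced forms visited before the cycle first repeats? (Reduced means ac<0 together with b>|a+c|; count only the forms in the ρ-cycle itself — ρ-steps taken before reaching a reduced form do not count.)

D = 68, ⌊√D⌋ = 8
descent: ρ → (-4,2,4)  [lands on river]
river: ρ → (4,6,-2)
river: ρ → (-2,6,4)
river: ρ → (4,2,-4)
river: ρ → (-4,6,2)
river: ρ → (2,6,-4)
ρ-cycle length = 6 (tail of 1 descent step not counted)

6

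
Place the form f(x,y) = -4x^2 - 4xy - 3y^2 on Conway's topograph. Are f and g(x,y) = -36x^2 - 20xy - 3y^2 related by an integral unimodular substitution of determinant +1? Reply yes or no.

D₁ = -32, D₂ = -32
f is negative-definite; reduce −f:
−f: flip: (4,4,3)→(3,-4,4)
−f: translate: b→2 (≡-4 mod 6), so (3,-4,4)→(3,2,3)
−f: reduced (well bottom): (3,2,3) with a≤c, −a<b≤a
flip sign back: reduced form of f is (-3,-2,-3)
g is negative-definite; reduce −g:
−g: flip: (36,20,3)→(3,-20,36)
−g: translate: b→-2 (≡-20 mod 6), so (3,-20,36)→(3,-2,3)
−g: flip: (3,-2,3)→(3,2,3)
−g: reduced (well bottom): (3,2,3) with a≤c, −a<b≤a
flip sign back: reduced form of g is (-3,-2,-3)
reduced forms (-3, -2, -3) vs (-3, -2, -3) ⇒ equivalent

yes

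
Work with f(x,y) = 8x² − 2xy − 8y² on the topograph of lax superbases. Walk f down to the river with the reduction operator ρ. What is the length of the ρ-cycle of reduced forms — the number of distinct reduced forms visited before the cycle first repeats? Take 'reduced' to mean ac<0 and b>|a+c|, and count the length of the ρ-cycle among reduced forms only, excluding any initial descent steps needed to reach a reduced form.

D = 260, ⌊√D⌋ = 16
descent: ρ → (-8,2,8)  [lands on river]
river: ρ → (8,14,-2)
river: ρ → (-2,14,8)
river: ρ → (8,2,-8)
river: ρ → (-8,14,2)
river: ρ → (2,14,-8)
ρ-cycle length = 6 (tail of 1 descent step not counted)

6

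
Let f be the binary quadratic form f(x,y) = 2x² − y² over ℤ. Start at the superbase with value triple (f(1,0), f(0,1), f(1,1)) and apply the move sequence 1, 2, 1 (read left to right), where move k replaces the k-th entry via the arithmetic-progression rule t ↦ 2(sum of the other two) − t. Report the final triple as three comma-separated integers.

start (2,-1,1) = (f(1,0),f(0,1),f(1,1))
replace slot 1: 2·((-1)+1) − 2 = -2 → (-2,-1,1)
replace slot 2: 2·((-2)+1) − (-1) = -1 → (-2,-1,1)
replace slot 1: 2·((-1)+1) − (-2) = 2 → (2,-1,1)

2,-1,1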